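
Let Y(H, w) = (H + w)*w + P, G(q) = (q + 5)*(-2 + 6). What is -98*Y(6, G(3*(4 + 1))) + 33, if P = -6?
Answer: -673619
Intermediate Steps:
G(q) = 20 + 4*q (G(q) = (5 + q)*4 = 20 + 4*q)
Y(H, w) = -6 + w*(H + w) (Y(H, w) = (H + w)*w - 6 = w*(H + w) - 6 = -6 + w*(H + w))
-98*Y(6, G(3*(4 + 1))) + 33 = -98*(-6 + (20 + 4*(3*(4 + 1)))**2 + 6*(20 + 4*(3*(4 + 1)))) + 33 = -98*(-6 + (20 + 4*(3*5))**2 + 6*(20 + 4*(3*5))) + 33 = -98*(-6 + (20 + 4*15)**2 + 6*(20 + 4*15)) + 33 = -98*(-6 + (20 + 60)**2 + 6*(20 + 60)) + 33 = -98*(-6 + 80**2 + 6*80) + 33 = -98*(-6 + 6400 + 480) + 33 = -98*6874 + 33 = -673652 + 33 = -673619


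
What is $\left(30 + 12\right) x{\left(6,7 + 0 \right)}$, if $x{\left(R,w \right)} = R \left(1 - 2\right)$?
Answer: $-252$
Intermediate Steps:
$x{\left(R,w \right)} = - R$ ($x{\left(R,w \right)} = R \left(-1\right) = - R$)
$\left(30 + 12\right) x{\left(6,7 + 0 \right)} = \left(30 + 12\right) \left(\left(-1\right) 6\right) = 42 \left(-6\right) = -252$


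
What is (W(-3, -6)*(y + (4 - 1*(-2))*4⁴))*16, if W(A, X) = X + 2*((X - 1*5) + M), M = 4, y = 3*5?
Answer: -496320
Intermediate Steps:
y = 15
W(A, X) = -2 + 3*X (W(A, X) = X + 2*((X - 1*5) + 4) = X + 2*((X - 5) + 4) = X + 2*((-5 + X) + 4) = X + 2*(-1 + X) = X + (-2 + 2*X) = -2 + 3*X)
(W(-3, -6)*(y + (4 - 1*(-2))*4⁴))*16 = ((-2 + 3*(-6))*(15 + (4 - 1*(-2))*4⁴))*16 = ((-2 - 18)*(15 + (4 + 2)*256))*16 = -20*(15 + 6*256)*16 = -20*(15 + 1536)*16 = -20*1551*16 = -31020*16 = -496320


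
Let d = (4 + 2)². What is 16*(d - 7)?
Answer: 464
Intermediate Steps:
d = 36 (d = 6² = 36)
16*(d - 7) = 16*(36 - 7) = 16*29 = 464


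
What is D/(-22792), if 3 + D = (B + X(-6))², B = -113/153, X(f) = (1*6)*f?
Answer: -15762707/266768964 ≈ -0.059087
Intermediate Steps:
X(f) = 6*f
B = -113/153 (B = -113*1/153 = -113/153 ≈ -0.73856)
D = 31525414/23409 (D = -3 + (-113/153 + 6*(-6))² = -3 + (-113/153 - 36)² = -3 + (-5621/153)² = -3 + 31595641/23409 = 31525414/23409 ≈ 1346.7)
D/(-22792) = (31525414/23409)/(-22792) = (31525414/23409)*(-1/22792) = -15762707/266768964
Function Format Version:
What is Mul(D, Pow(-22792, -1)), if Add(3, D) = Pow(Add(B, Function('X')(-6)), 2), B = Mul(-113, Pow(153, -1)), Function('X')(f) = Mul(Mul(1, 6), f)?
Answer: Rational(-15762707, 266768964) ≈ -0.059087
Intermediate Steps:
Function('X')(f) = Mul(6, f)
B = Rational(-113, 153) (B = Mul(-113, Rational(1, 153)) = Rational(-113, 153) ≈ -0.73856)
D = Rational(31525414, 23409) (D = Add(-3, Pow(Add(Rational(-113, 153), Mul(6, -6)), 2)) = Add(-3, Pow(Add(Rational(-113, 153), -36), 2)) = Add(-3, Pow(Rational(-5621, 153), 2)) = Add(-3, Rational(31595641, 23409)) = Rational(31525414, 23409) ≈ 1346.7)
Mul(D, Pow(-22792, -1)) = Mul(Rational(31525414, 23409), Pow(-22792, -1)) = Mul(Rational(31525414, 23409), Rational(-1, 22792)) = Rational(-15762707, 266768964)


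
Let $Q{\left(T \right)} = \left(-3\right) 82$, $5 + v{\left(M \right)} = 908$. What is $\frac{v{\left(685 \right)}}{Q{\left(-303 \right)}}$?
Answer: $- \frac{301}{82} \approx -3.6707$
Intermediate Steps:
$v{\left(M \right)} = 903$ ($v{\left(M \right)} = -5 + 908 = 903$)
$Q{\left(T \right)} = -246$
$\frac{v{\left(685 \right)}}{Q{\left(-303 \right)}} = \frac{903}{-246} = 903 \left(- \frac{1}{246}\right) = - \frac{301}{82}$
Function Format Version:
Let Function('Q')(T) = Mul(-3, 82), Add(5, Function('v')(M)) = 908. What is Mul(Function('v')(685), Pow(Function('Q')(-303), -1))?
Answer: Rational(-301, 82) ≈ -3.6707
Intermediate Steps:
Function('v')(M) = 903 (Function('v')(M) = Add(-5, 908) = 903)
Function('Q')(T) = -246
Mul(Function('v')(685), Pow(Function('Q')(-303), -1)) = Mul(903, Pow(-246, -1)) = Mul(903, Rational(-1, 246)) = Rational(-301, 82)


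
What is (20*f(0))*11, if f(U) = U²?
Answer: 0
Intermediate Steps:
(20*f(0))*11 = (20*0²)*11 = (20*0)*11 = 0*11 = 0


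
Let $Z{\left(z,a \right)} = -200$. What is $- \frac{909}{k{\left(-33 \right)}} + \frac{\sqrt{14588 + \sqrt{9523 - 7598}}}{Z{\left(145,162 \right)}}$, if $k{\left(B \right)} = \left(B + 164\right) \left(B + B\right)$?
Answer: $\frac{303}{2882} - \frac{\sqrt{14588 + 5 \sqrt{77}}}{200} \approx -0.49968$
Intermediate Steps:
$k{\left(B \right)} = 2 B \left(164 + B\right)$ ($k{\left(B \right)} = \left(164 + B\right) 2 B = 2 B \left(164 + B\right)$)
$- \frac{909}{k{\left(-33 \right)}} + \frac{\sqrt{14588 + \sqrt{9523 - 7598}}}{Z{\left(145,162 \right)}} = - \frac{909}{2 \left(-33\right) \left(164 - 33\right)} + \frac{\sqrt{14588 + \sqrt{9523 - 7598}}}{-200} = - \frac{909}{2 \left(-33\right) 131} + \sqrt{14588 + \sqrt{1925}} \left(- \frac{1}{200}\right) = - \frac{909}{-8646} + \sqrt{14588 + 5 \sqrt{77}} \left(- \frac{1}{200}\right) = \left(-909\right) \left(- \frac{1}{8646}\right) - \frac{\sqrt{14588 + 5 \sqrt{77}}}{200} = \frac{303}{2882} - \frac{\sqrt{14588 + 5 \sqrt{77}}}{200}$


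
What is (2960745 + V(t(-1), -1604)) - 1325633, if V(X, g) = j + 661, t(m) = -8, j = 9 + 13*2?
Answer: 1635808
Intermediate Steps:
j = 35 (j = 9 + 26 = 35)
V(X, g) = 696 (V(X, g) = 35 + 661 = 696)
(2960745 + V(t(-1), -1604)) - 1325633 = (2960745 + 696) - 1325633 = 2961441 - 1325633 = 1635808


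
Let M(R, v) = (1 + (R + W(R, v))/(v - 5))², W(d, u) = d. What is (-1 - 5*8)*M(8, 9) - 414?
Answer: -1439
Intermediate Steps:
M(R, v) = (1 + 2*R/(-5 + v))² (M(R, v) = (1 + (R + R)/(v - 5))² = (1 + (2*R)/(-5 + v))² = (1 + 2*R/(-5 + v))²)
(-1 - 5*8)*M(8, 9) - 414 = (-1 - 5*8)*((-5 + 9 + 2*8)²/(-5 + 9)²) - 414 = (-1 - 40)*((-5 + 9 + 16)²/4²) - 414 = -41*20²/16 - 414 = -41*400/16 - 414 = -41*25 - 414 = -1025 - 414 = -1439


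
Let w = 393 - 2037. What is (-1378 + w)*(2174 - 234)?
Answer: -5862680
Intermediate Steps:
w = -1644
(-1378 + w)*(2174 - 234) = (-1378 - 1644)*(2174 - 234) = -3022*1940 = -5862680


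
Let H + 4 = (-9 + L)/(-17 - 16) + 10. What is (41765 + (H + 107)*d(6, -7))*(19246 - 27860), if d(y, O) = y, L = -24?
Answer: -365655686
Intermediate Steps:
H = 7 (H = -4 + ((-9 - 24)/(-17 - 16) + 10) = -4 + (-33/(-33) + 10) = -4 + (-33*(-1/33) + 10) = -4 + (1 + 10) = -4 + 11 = 7)
(41765 + (H + 107)*d(6, -7))*(19246 - 27860) = (41765 + (7 + 107)*6)*(19246 - 27860) = (41765 + 114*6)*(-8614) = (41765 + 684)*(-8614) = 42449*(-8614) = -365655686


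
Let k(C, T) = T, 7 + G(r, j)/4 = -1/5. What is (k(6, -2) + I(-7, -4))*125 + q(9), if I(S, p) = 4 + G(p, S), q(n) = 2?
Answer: -3348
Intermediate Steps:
G(r, j) = -144/5 (G(r, j) = -28 + 4*(-1/5) = -28 - 4/5 = -144/5)
I(S, p) = -124/5 (I(S, p) = 4 - 144/5 = -124/5)
(k(6, -2) + I(-7, -4))*125 + q(9) = (-2 - 124/5)*125 + 2 = -134/5*125 + 2 = -3350 + 2 = -3348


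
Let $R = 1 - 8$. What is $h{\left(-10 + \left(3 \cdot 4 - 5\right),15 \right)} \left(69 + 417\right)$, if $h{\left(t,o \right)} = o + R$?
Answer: $3888$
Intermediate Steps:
$R = -7$ ($R = 1 - 8 = -7$)
$h{\left(t,o \right)} = -7 + o$ ($h{\left(t,o \right)} = o - 7 = -7 + o$)
$h{\left(-10 + \left(3 \cdot 4 - 5\right),15 \right)} \left(69 + 417\right) = \left(-7 + 15\right) \left(69 + 417\right) = 8 \cdot 486 = 3888$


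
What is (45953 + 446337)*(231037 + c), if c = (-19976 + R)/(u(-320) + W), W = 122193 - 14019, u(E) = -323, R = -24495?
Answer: 12266649374706640/107851 ≈ 1.1374e+11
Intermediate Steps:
W = 108174
c = -44471/107851 (c = (-19976 - 24495)/(-323 + 108174) = -44471/107851 ≈ -0.41234)
(45953 + 446337)*(231037 + c) = (45953 + 446337)*(231037 - 44471/107851) = 492290*(24917527016/107851) = 12266649374706640/107851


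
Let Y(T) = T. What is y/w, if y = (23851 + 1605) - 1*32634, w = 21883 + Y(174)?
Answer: -7178/22057 ≈ -0.32543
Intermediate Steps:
w = 22057 (w = 21883 + 174 = 22057)
y = -7178 (y = 25456 - 32634 = -7178)
y/w = -7178/22057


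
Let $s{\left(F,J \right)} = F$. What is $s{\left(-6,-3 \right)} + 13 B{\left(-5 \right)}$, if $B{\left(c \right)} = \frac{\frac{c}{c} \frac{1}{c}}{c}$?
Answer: $- \frac{137}{25} \approx -5.48$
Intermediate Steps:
$B{\left(c \right)} = \frac{1}{c^{2}}$ ($B{\left(c \right)} = \frac{1 \frac{1}{c}}{c} = \frac{1}{c c} = \frac{1}{c^{2}}$)
$s{\left(-6,-3 \right)} + 13 B{\left(-5 \right)} = -6 + \frac{13}{25} = - \frac{137}{25}$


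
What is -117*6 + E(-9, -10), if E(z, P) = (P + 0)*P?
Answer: -602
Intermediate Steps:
E(z, P) = P² (E(z, P) = P*P = P²)
-117*6 + E(-9, -10) = -117*6 + (-10)² = -702 + 100 = -602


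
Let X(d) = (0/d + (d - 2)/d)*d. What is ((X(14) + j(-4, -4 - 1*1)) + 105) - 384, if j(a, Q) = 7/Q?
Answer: -1342/5 ≈ -268.40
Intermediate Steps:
X(d) = -2 + d (X(d) = (0 + (-2 + d)/d)*d = ((-2 + d)/d)*d = -2 + d)
((X(14) + j(-4, -4 - 1*1)) + 105) - 384 = (((-2 + 14) + 7/(-4 - 1*1)) + 105) - 384 = ((12 + 7/(-4 - 1)) + 105) - 384 = ((12 + 7/(-5)) + 105) - 384 = ((12 + 7*(-⅕)) + 105) - 384 = ((12 - 7/5) + 105) - 384 = (53/5 + 105) - 384 = 578/5 - 384 = -1342/5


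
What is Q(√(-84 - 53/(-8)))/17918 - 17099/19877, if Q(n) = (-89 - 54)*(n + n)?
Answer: -17099/19877 - 143*I*√1238/35836 ≈ -0.86024 - 0.1404*I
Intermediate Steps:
Q(n) = -286*n
Q(√(-84 - 53/(-8)))/17918 - 17099/19877 = -286*√(-84 - 53/(-8))/17918 - 17099/19877 = -286*√(-84 - 53*(-⅛))*(1/17918) - 17099*1/19877 = -286*√(-84 + 53/8)*(1/17918) - 17099/19877 = -143*I*√1238/2*(1/17918) - 17099/19877 = -143*I*√1238/35836 - 17099/19877 = -17099/19877 - 143*I*√1238/35836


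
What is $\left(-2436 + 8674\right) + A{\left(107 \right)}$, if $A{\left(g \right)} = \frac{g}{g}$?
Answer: $6239$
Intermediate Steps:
$A{\left(g \right)} = 1$
$\left(-2436 + 8674\right) + A{\left(107 \right)} = \left(-2436 + 8674\right) + 1 = 6238 + 1 = 6239$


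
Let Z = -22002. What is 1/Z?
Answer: -1/22002 ≈ -4.5450e-5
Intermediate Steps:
1/Z = 1/(-22002) = -1/22002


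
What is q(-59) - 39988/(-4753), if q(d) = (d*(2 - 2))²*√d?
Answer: 39988/4753 ≈ 8.4132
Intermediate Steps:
q(d) = 0 (q(d) = (d*0)²*√d = 0²*√d = 0*√d = 0)
q(-59) - 39988/(-4753) = 0 - 39988/(-4753) = 0 - 39988*(-1)/4753 = 0 - 1*(-39988/4753) = 0 + 39988/4753 = 39988/4753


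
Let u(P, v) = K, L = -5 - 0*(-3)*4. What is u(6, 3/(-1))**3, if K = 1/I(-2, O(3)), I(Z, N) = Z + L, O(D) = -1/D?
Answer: -1/343 ≈ -0.0029155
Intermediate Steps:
L = -5 (L = -5 - 0*4 = -5 - 1*0 = -5 + 0 = -5)
I(Z, N) = -5 + Z (I(Z, N) = Z - 5 = -5 + Z)
K = -1/7 (K = 1/(-5 - 2) = 1/(-7) = -1/7 ≈ -0.14286)
u(P, v) = -1/7
u(6, 3/(-1))**3 = (-1/7)**3 = -1/343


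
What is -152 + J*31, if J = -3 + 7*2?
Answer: 189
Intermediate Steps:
J = 11 (J = -3 + 14 = 11)
-152 + J*31 = -152 + 11*31 = -152 + 341 = 189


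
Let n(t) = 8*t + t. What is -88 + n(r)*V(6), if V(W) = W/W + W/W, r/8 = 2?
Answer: 200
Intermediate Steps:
r = 16 (r = 8*2 = 16)
V(W) = 2 (V(W) = 1 + 1 = 2)
n(t) = 9*t
-88 + n(r)*V(6) = -88 + (9*16)*2 = -88 + 144*2 = -88 + 288 = 200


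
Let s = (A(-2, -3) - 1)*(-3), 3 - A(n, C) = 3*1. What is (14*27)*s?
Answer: 1134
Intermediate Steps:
A(n, C) = 0 (A(n, C) = 3 - 3 = 0)
s = 3 (s = (0 - 1)*(-3) = -1*(-3) = 3)
(14*27)*s = (14*27)*3 = 378*3 = 1134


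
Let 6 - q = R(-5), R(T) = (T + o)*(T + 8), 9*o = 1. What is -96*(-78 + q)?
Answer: 5504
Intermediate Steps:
o = 1/9 (o = (1/9)*1 = 1/9 ≈ 0.11111)
R(T) = (8 + T)*(1/9 + T) (R(T) = (T + 1/9)*(T + 8) = (1/9 + T)*(8 + T) = (8 + T)*(1/9 + T))
q = 62/3 (q = 6 - (8/9 + (-5)**2 + (73/9)*(-5)) = 6 - (8/9 + 25 - 365/9) = 6 - 1*(-44/3) = 6 + 44/3 = 62/3 ≈ 20.667)
-96*(-78 + q) = -96*(-78 + 62/3) = -96*(-172/3) = 5504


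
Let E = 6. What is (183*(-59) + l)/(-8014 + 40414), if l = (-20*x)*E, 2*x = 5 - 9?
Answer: -391/1200 ≈ -0.32583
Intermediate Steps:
x = -2 (x = (5 - 9)/2 = (½)*(-4) = -2)
l = 240 (l = -20*(-2)*6 = 40*6 = 240)
(183*(-59) + l)/(-8014 + 40414) = (183*(-59) + 240)/(-8014 + 40414) = (-10797 + 240)/32400 = -10557*1/32400 = -391/1200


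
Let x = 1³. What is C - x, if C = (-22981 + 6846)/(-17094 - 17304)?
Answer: -2609/4914 ≈ -0.53093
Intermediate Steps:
x = 1
C = 2305/4914 (C = -16135/(-34398) = -16135*(-1/34398) = 2305/4914 ≈ 0.46907)
C - x = 2305/4914 - 1*1 = 2305/4914 - 1 = -2609/4914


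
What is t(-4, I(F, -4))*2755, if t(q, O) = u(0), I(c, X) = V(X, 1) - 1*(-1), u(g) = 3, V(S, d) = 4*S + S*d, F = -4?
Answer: 8265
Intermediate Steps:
I(c, X) = 1 + 5*X (I(c, X) = X*(4 + 1) - 1*(-1) = X*5 + 1 = 5*X + 1 = 1 + 5*X)
t(q, O) = 3
t(-4, I(F, -4))*2755 = 3*2755 = 8265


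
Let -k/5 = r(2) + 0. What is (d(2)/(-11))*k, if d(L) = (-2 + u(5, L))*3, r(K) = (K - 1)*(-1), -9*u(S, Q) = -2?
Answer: 80/33 ≈ 2.4242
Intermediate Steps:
u(S, Q) = 2/9 (u(S, Q) = -1/9*(-2) = 2/9)
r(K) = 1 - K (r(K) = (-1 + K)*(-1) = 1 - K)
d(L) = -16/3 (d(L) = (-2 + 2/9)*3 = -16/9*3 = -16/3)
k = 5 (k = -5*((1 - 1*2) + 0) = -5*((1 - 2) + 0) = -5*(-1 + 0) = -5*(-1) = 5)
(d(2)/(-11))*k = (-16/3/(-11))*5 = -1/11*(-16/3)*5 = (16/33)*5 = 80/33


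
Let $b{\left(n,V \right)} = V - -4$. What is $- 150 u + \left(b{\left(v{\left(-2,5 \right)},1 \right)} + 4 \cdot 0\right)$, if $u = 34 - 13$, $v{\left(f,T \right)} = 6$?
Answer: $-3145$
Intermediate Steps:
$u = 21$ ($u = 34 - 13 = 21$)
$b{\left(n,V \right)} = 4 + V$ ($b{\left(n,V \right)} = V + 4 = 4 + V$)
$- 150 u + \left(b{\left(v{\left(-2,5 \right)},1 \right)} + 4 \cdot 0\right) = \left(-150\right) 21 + \left(\left(4 + 1\right) + 4 \cdot 0\right) = -3150 + \left(5 + 0\right) = -3150 + 5 = -3145$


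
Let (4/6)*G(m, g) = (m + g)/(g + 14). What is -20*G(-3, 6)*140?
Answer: -630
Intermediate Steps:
G(m, g) = 3*(g + m)/(2*(14 + g)) (G(m, g) = 3*((m + g)/(g + 14))/2 = 3*((g + m)/(14 + g))/2 = 3*(g + m)/(2*(14 + g)))
-20*G(-3, 6)*140 = -30*(6 - 3)/(14 + 6)*140 = -30*3/20*140 = -20*9/40*140 = -9/2*140 = -630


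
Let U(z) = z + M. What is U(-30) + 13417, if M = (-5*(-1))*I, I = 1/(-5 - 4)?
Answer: 120478/9 ≈ 13386.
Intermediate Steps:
I = -⅑ (I = 1/(-9) = -⅑ ≈ -0.11111)
M = -5/9 (M = -5*(-1)*(-⅑) = 5*(-⅑) = -5/9 ≈ -0.55556)
U(z) = -5/9 + z (U(z) = z - 5/9 = -5/9 + z)
U(-30) + 13417 = (-5/9 - 30) + 13417 = -275/9 + 13417 = 120478/9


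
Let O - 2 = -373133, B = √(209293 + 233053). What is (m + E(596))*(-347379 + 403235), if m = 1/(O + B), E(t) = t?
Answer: 4634868037118688304/139226300815 - 55856*√442346/139226300815 ≈ 3.3290e+7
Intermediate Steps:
B = √442346 ≈ 665.09
O = -373131 (O = 2 - 373133 = -373131)
m = 1/(-373131 + √442346) ≈ -2.6848e-6
(m + E(596))*(-347379 + 403235) = ((-373131/139226300815 - √442346/139226300815) + 596)*(-347379 + 403235) = (82978874912609/139226300815 - √442346/139226300815)*55856 = 4634868037118688304/139226300815 - 55856*√442346/139226300815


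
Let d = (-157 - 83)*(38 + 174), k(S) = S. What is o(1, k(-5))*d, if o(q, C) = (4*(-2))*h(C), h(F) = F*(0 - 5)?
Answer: 10176000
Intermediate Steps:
h(F) = -5*F (h(F) = F*(-5) = -5*F)
o(q, C) = 40*C (o(q, C) = (4*(-2))*(-5*C) = -(-40)*C = 40*C)
d = -50880 (d = -240*212 = -50880)
o(1, k(-5))*d = (40*(-5))*(-50880) = -200*(-50880) = 10176000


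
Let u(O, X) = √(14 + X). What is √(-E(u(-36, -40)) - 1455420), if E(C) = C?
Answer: √(-1455420 - I*√26) ≈ 0.002 - 1206.4*I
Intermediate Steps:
√(-E(u(-36, -40)) - 1455420) = √(-√(14 - 40) - 1455420) = √(-√(-26) - 1455420) = √(-I*√26 - 1455420) = √(-1455420 - I*√26)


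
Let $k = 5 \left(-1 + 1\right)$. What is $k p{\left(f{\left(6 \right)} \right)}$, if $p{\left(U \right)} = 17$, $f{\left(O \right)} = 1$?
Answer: $0$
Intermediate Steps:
$k = 0$ ($k = 5 \cdot 0 = 0$)
$k p{\left(f{\left(6 \right)} \right)} = 0 \cdot 17 = 0$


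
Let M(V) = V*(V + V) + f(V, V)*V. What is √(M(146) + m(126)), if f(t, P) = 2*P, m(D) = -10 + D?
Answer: 2*√21345 ≈ 292.20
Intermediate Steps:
M(V) = 4*V² (M(V) = V*(V + V) + (2*V)*V = V*(2*V) + 2*V² = 2*V² + 2*V² = 4*V²)
√(M(146) + m(126)) = √(4*146² + (-10 + 126)) = √(4*21316 + 116) = √(85264 + 116) = √85380 = 2*√21345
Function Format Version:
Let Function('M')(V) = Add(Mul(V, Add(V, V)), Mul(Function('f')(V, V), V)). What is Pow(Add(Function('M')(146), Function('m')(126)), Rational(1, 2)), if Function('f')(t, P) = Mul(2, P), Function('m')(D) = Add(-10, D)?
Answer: Mul(2, Pow(21345, Rational(1, 2))) ≈ 292.20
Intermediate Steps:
Function('M')(V) = Mul(4, Pow(V, 2)) (Function('M')(V) = Add(Mul(V, Add(V, V)), Mul(Mul(2, V), V)) = Add(Mul(V, Mul(2, V)), Mul(2, Pow(V, 2))) = Add(Mul(2, Pow(V, 2)), Mul(2, Pow(V, 2))) = Mul(4, Pow(V, 2)))
Pow(Add(Function('M')(146), Function('m')(126)), Rational(1, 2)) = Pow(Add(Mul(4, Pow(146, 2)), Add(-10, 126)), Rational(1, 2)) = Pow(Add(Mul(4, 21316), 116), Rational(1, 2)) = Pow(Add(85264, 116), Rational(1, 2)) = Pow(85380, Rational(1, 2)) = Mul(2, Pow(21345, Rational(1, 2)))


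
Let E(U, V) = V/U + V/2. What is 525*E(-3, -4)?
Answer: -350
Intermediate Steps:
E(U, V) = V/2 + V/U (E(U, V) = V/U + V*(½) = V/U + V/2 = V/2 + V/U)
525*E(-3, -4) = 525*((½)*(-4) - 4/(-3)) = 525*(-2 - 4*(-⅓)) = 525*(-2 + 4/3) = 525*(-⅔) = -350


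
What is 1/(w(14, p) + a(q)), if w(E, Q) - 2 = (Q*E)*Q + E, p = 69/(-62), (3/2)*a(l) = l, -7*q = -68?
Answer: 40362/1607051 ≈ 0.025116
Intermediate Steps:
q = 68/7 (q = -⅐*(-68) = 68/7 ≈ 9.7143)
a(l) = 2*l/3
p = -69/62 (p = 69*(-1/62) = -69/62 ≈ -1.1129)
w(E, Q) = 2 + E + E*Q² (w(E, Q) = 2 + ((Q*E)*Q + E) = 2 + ((E*Q)*Q + E) = 2 + (E*Q² + E) = 2 + (E + E*Q²) = 2 + E + E*Q²)
1/(w(14, p) + a(q)) = 1/((2 + 14 + 14*(-69/62)²) + (⅔)*(68/7)) = 1/((2 + 14 + 14*(4761/3844)) + 136/21) = 1/((2 + 14 + 33327/1922) + 136/21) = 1/(64079/1922 + 136/21) = 1/(1607051/40362) = 40362/1607051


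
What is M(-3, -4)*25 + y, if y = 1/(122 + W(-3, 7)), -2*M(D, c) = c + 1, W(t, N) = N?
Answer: 9677/258 ≈ 37.508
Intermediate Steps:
M(D, c) = -½ - c/2 (M(D, c) = -(c + 1)/2 = -(1 + c)/2 = -½ - c/2)
y = 1/129 (y = 1/(122 + 7) = 1/129 ≈ 0.0077519)
M(-3, -4)*25 + y = (-½ - ½*(-4))*25 + 1/129 = (-½ + 2)*25 + 1/129 = (3/2)*25 + 1/129 = 75/2 + 1/129 = 9677/258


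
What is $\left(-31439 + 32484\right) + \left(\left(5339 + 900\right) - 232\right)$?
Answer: $7052$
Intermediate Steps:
$\left(-31439 + 32484\right) + \left(\left(5339 + 900\right) - 232\right) = 1045 + \left(6239 - 232\right) = 1045 + 6007 = 7052$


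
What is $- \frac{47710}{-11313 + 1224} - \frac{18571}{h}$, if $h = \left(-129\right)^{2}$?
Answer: $\frac{67397699}{18654561} \approx 3.6129$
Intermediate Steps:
$h = 16641$
$- \frac{47710}{-11313 + 1224} - \frac{18571}{h} = - \frac{47710}{-11313 + 1224} - \frac{18571}{16641} = - \frac{47710}{-10089} - \frac{18571}{16641} = \left(-47710\right) \left(- \frac{1}{10089}\right) - \frac{18571}{16641} = \frac{47710}{10089} - \frac{18571}{16641} = \frac{67397699}{18654561}$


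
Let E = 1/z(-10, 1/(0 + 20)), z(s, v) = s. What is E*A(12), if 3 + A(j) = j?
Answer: -9/10 ≈ -0.90000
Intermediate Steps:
E = -⅒ (E = 1/(-10) = -⅒ ≈ -0.10000)
A(j) = -3 + j
E*A(12) = -(-3 + 12)/10 = -⅒*9 = -9/10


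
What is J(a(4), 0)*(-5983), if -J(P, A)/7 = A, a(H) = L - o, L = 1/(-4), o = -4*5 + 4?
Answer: 0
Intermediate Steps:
o = -16 (o = -20 + 4 = -16)
L = -¼ ≈ -0.25000
a(H) = 63/4 (a(H) = -¼ - 1*(-16) = -¼ + 16 = 63/4)
J(P, A) = -7*A
J(a(4), 0)*(-5983) = -7*0*(-5983) = 0*(-5983) = 0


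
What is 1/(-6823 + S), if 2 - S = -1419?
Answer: -1/5402 ≈ -0.00018512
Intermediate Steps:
S = 1421 (S = 2 - 1*(-1419) = 2 + 1419 = 1421)
1/(-6823 + S) = 1/(-6823 + 1421) = 1/(-5402) = -1/5402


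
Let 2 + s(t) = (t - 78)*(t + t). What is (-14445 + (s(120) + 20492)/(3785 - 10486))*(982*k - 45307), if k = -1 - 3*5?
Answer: 5908257118785/6701 ≈ 8.8170e+8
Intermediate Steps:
s(t) = -2 + 2*t*(-78 + t) (s(t) = -2 + (t - 78)*(t + t) = -2 + (-78 + t)*(2*t) = -2 + 2*t*(-78 + t))
k = -16 (k = -1 - 15 = -16)
(-14445 + (s(120) + 20492)/(3785 - 10486))*(982*k - 45307) = (-14445 + ((-2 - 156*120 + 2*120**2) + 20492)/(3785 - 10486))*(982*(-16) - 45307) = (-14445 + ((-2 - 18720 + 2*14400) + 20492)/(-6701))*(-15712 - 45307) = (-14445 + ((-2 - 18720 + 28800) + 20492)*(-1/6701))*(-61019) = (-14445 + (10078 + 20492)*(-1/6701))*(-61019) = (-14445 + 30570*(-1/6701))*(-61019) = (-14445 - 30570/6701)*(-61019) = -96826515/6701*(-61019) = 5908257118785/6701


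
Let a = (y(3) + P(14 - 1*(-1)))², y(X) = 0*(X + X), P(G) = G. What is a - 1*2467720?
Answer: -2467495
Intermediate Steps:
y(X) = 0 (y(X) = 0*(2*X) = 0)
a = 225 (a = (0 + (14 - 1*(-1)))² = (0 + (14 + 1))² = (0 + 15)² = 15² = 225)
a - 1*2467720 = 225 - 1*2467720 = 225 - 2467720 = -2467495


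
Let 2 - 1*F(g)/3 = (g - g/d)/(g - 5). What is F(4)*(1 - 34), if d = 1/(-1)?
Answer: -990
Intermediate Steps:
d = -1
F(g) = 6 - 6*g/(-5 + g) (F(g) = 6 - 3*(g - g/(-1))/(g - 5) = 6 - 3*(g - g*(-1))/(-5 + g) = 6 - 3*(g - (-1)*g)/(-5 + g) = 6 - 3*(g + g)/(-5 + g) = 6 - 3*2*g/(-5 + g) = 6 - 6*g/(-5 + g))
F(4)*(1 - 34) = (-30/(-5 + 4))*(1 - 34) = -30/(-1)*(-33) = -30*(-1)*(-33) = 30*(-33) = -990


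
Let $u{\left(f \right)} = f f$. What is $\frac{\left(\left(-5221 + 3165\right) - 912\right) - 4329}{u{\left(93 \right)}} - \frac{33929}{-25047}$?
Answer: $\frac{4099406}{8023389} \approx 0.51093$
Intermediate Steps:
$u{\left(f \right)} = f^{2}$
$\frac{\left(\left(-5221 + 3165\right) - 912\right) - 4329}{u{\left(93 \right)}} - \frac{33929}{-25047} = \frac{\left(\left(-5221 + 3165\right) - 912\right) - 4329}{93^{2}} - \frac{33929}{-25047} = \frac{\left(-2056 - 912\right) - 4329}{8649} - - \frac{33929}{25047} = \left(-2968 - 4329\right) \frac{1}{8649} + \frac{33929}{25047} = \left(-7297\right) \frac{1}{8649} + \frac{33929}{25047} = - \frac{7297}{8649} + \frac{33929}{25047} = \frac{4099406}{8023389}$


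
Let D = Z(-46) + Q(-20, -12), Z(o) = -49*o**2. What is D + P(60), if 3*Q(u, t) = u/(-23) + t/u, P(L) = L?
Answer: -35750111/345 ≈ -1.0362e+5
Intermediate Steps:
Q(u, t) = -u/69 + t/(3*u) (Q(u, t) = (u/(-23) + t/u)/3 = (u*(-1/23) + t/u)/3 = (-u/23 + t/u)/3 = -u/69 + t/(3*u))
D = -35770811/345 (D = -49*(-46)**2 + (-1/69*(-20) + (1/3)*(-12)/(-20)) = -49*2116 + (20/69 + (1/3)*(-12)*(-1/20)) = -103684 + (20/69 + 1/5) = -103684 + 169/345 = -35770811/345 ≈ -1.0368e+5)
D + P(60) = -35770811/345 + 60 = -35750111/345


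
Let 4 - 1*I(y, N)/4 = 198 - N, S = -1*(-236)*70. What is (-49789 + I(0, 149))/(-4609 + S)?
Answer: -49969/11911 ≈ -4.1952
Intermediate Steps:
S = 16520 (S = 236*70 = 16520)
I(y, N) = -776 + 4*N (I(y, N) = 16 - 4*(198 - N) = 16 + (-792 + 4*N) = -776 + 4*N)
(-49789 + I(0, 149))/(-4609 + S) = (-49789 + (-776 + 4*149))/(-4609 + 16520) = (-49789 + (-776 + 596))/11911 = (-49789 - 180)*(1/11911) = -49969*1/11911 = -49969/11911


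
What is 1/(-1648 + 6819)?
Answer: 1/5171 ≈ 0.00019339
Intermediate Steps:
1/(-1648 + 6819) = 1/5171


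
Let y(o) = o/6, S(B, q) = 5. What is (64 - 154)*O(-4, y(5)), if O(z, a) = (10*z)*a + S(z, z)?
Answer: 2550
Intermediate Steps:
y(o) = o/6 (y(o) = o*(⅙) = o/6)
O(z, a) = 5 + 10*a*z (O(z, a) = (10*z)*a + 5 = 10*a*z + 5 = 5 + 10*a*z)
(64 - 154)*O(-4, y(5)) = (64 - 154)*(5 + 10*((⅙)*5)*(-4)) = -90*(5 + 10*(⅚)*(-4)) = -90*(5 - 100/3) = -90*(-85/3) = 2550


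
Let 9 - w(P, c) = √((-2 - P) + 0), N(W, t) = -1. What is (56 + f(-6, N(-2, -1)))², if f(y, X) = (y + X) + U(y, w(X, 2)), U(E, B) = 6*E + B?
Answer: (22 - I)² ≈ 483.0 - 44.0*I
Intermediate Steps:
w(P, c) = 9 - √(-2 - P) (w(P, c) = 9 - √((-2 - P) + 0) = 9 - √(-2 - P))
U(E, B) = B + 6*E
f(y, X) = 9 + X - √(-2 - X) + 7*y (f(y, X) = (y + X) + ((9 - √(-2 - X)) + 6*y) = (X + y) + (9 - √(-2 - X) + 6*y) = 9 + X - √(-2 - X) + 7*y)
(56 + f(-6, N(-2, -1)))² = (56 + (9 - 1 - √(-2 - 1*(-1)) + 7*(-6)))² = (56 + (9 - 1 - √(-2 + 1) - 42))² = (56 + (9 - 1 - √(-1) - 42))² = (56 + (9 - 1 - I - 42))² = (56 + (-34 - I))² = (22 - I)²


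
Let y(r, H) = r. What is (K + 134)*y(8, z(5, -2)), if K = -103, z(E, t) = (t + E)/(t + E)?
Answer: 248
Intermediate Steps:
z(E, t) = 1 (z(E, t) = (E + t)/(E + t) = 1)
(K + 134)*y(8, z(5, -2)) = (-103 + 134)*8 = 31*8 = 248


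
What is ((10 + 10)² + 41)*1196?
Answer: 527436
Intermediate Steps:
((10 + 10)² + 41)*1196 = (20² + 41)*1196 = (400 + 41)*1196 = 441*1196 = 527436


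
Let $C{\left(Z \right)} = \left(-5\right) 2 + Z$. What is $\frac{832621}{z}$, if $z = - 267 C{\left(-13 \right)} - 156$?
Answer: $\frac{832621}{5985} \approx 139.12$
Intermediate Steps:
$C{\left(Z \right)} = -10 + Z$
$z = 5985$ ($z = - 267 \left(-10 - 13\right) - 156 = \left(-267\right) \left(-23\right) - 156 = 6141 - 156 = 5985$)
$\frac{832621}{z} = \frac{832621}{5985}$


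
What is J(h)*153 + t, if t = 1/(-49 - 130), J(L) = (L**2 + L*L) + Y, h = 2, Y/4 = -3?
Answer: -109549/179 ≈ -612.01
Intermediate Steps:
Y = -12 (Y = 4*(-3) = -12)
J(L) = -12 + 2*L**2 (J(L) = (L**2 + L*L) - 12 = (L**2 + L**2) - 12 = 2*L**2 - 12 = -12 + 2*L**2)
t = -1/179 (t = 1/(-179) = -1/179 ≈ -0.0055866)
J(h)*153 + t = (-12 + 2*2**2)*153 - 1/179 = (-12 + 2*4)*153 - 1/179 = (-12 + 8)*153 - 1/179 = -4*153 - 1/179 = -612 - 1/179 = -109549/179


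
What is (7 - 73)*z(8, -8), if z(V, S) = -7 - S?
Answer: -66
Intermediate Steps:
(7 - 73)*z(8, -8) = (7 - 73)*(-7 - 1*(-8)) = -66*(-7 + 8) = -66*1 = -66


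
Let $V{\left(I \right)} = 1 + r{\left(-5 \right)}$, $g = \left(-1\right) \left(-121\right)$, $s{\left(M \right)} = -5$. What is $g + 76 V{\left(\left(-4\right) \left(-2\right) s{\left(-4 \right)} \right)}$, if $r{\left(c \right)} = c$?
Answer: $-183$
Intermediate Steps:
$g = 121$
$V{\left(I \right)} = -4$ ($V{\left(I \right)} = 1 - 5 = -4$)
$g + 76 V{\left(\left(-4\right) \left(-2\right) s{\left(-4 \right)} \right)} = 121 + 76 \left(-4\right) = 121 - 304 = -183$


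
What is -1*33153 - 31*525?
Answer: -49428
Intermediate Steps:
-1*33153 - 31*525 = -33153 - 1*16275 = -33153 - 16275 = -49428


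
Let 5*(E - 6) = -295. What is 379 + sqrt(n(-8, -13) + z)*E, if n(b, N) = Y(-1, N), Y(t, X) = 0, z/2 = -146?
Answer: 379 - 106*I*sqrt(73) ≈ 379.0 - 905.66*I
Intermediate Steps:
E = -53 (E = 6 + (1/5)*(-295) = 6 - 59 = -53)
z = -292 (z = 2*(-146) = -292)
n(b, N) = 0
379 + sqrt(n(-8, -13) + z)*E = 379 + sqrt(0 - 292)*(-53) = 379 + sqrt(-292)*(-53) = 379 + (2*I*sqrt(73))*(-53) = 379 - 106*I*sqrt(73)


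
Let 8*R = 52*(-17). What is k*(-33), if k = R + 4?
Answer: 7029/2 ≈ 3514.5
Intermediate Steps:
R = -221/2 (R = (52*(-17))/8 = (1/8)*(-884) = -221/2 ≈ -110.50)
k = -213/2 (k = -221/2 + 4 = -213/2 ≈ -106.50)
k*(-33) = -213/2*(-33) = 7029/2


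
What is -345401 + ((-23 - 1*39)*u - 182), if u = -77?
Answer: -340809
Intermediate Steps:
-345401 + ((-23 - 1*39)*u - 182) = -345401 + ((-23 - 1*39)*(-77) - 182) = -345401 + ((-23 - 39)*(-77) - 182) = -345401 + (-62*(-77) - 182) = -345401 + (4774 - 182) = -345401 + 4592 = -340809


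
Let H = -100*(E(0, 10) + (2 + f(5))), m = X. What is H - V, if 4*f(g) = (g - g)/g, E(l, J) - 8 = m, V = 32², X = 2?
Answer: -2224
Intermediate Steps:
V = 1024
m = 2
E(l, J) = 10 (E(l, J) = 8 + 2 = 10)
f(g) = 0 (f(g) = ((g - g)/g)/4 = (0/g)/4 = (¼)*0 = 0)
H = -1200 (H = -100*(10 + (2 + 0)) = -100*(10 + 2) = -100*12 = -1200)
H - V = -1200 - 1*1024 = -1200 - 1024 = -2224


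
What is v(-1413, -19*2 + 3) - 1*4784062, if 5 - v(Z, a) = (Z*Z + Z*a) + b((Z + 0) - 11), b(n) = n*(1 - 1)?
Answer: -6830081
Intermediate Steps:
b(n) = 0 (b(n) = n*0 = 0)
v(Z, a) = 5 - Z² - Z*a (v(Z, a) = 5 - ((Z*Z + Z*a) + 0) = 5 - ((Z² + Z*a) + 0) = 5 - (Z² + Z*a) = 5 + (-Z² - Z*a) = 5 - Z² - Z*a)
v(-1413, -19*2 + 3) - 1*4784062 = (5 - 1*(-1413)² - 1*(-1413)*(-19*2 + 3)) - 1*4784062 = (5 - 1*1996569 - 1*(-1413)*(-38 + 3)) - 4784062 = (5 - 1996569 - 1*(-1413)*(-35)) - 4784062 = (5 - 1996569 - 49455) - 4784062 = -2046019 - 4784062 = -6830081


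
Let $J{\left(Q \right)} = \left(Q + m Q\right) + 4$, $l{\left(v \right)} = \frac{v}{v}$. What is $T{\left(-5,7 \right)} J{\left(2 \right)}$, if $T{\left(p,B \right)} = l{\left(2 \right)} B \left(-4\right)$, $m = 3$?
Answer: $-336$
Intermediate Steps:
$l{\left(v \right)} = 1$
$J{\left(Q \right)} = 4 + 4 Q$ ($J{\left(Q \right)} = \left(Q + 3 Q\right) + 4 = 4 Q + 4 = 4 + 4 Q$)
$T{\left(p,B \right)} = - 4 B$ ($T{\left(p,B \right)} = 1 B \left(-4\right) = B \left(-4\right) = - 4 B$)
$T{\left(-5,7 \right)} J{\left(2 \right)} = \left(-4\right) 7 \left(4 + 4 \cdot 2\right) = - 28 \left(4 + 8\right) = \left(-28\right) 12 = -336$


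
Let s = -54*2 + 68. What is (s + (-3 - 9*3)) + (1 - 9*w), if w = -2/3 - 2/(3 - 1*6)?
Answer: -69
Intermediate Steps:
s = -40 (s = -108 + 68 = -40)
w = 0 (w = -2*⅓ - 2/(3 - 6) = -⅔ - 2/(-3) = -⅔ - 2*(-⅓) = -⅔ + ⅔ = 0)
(s + (-3 - 9*3)) + (1 - 9*w) = (-40 + (-3 - 9*3)) + (1 - 9*0) = (-40 + (-3 - 27)) + (1 + 0) = (-40 - 30) + 1 = -70 + 1 = -69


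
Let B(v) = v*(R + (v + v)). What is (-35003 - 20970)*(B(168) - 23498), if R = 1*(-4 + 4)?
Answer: -1844310350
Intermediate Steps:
R = 0 (R = 1*0 = 0)
B(v) = 2*v**2 (B(v) = v*(0 + (v + v)) = v*(0 + 2*v) = v*(2*v) = 2*v**2)
(-35003 - 20970)*(B(168) - 23498) = (-35003 - 20970)*(2*168**2 - 23498) = -55973*(2*28224 - 23498) = -55973*(56448 - 23498) = -55973*32950 = -1844310350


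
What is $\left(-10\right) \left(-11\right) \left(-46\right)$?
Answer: $-5060$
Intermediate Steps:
$\left(-10\right) \left(-11\right) \left(-46\right) = 110 \left(-46\right) = -5060$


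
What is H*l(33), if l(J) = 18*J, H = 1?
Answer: 594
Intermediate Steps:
H*l(33) = 1*(18*33) = 1*594 = 594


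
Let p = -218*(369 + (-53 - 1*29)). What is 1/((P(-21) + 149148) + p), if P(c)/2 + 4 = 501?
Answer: 1/87576 ≈ 1.1419e-5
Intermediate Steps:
P(c) = 994 (P(c) = -8 + 2*501 = -8 + 1002 = 994)
p = -62566 (p = -218*(369 + (-53 - 29)) = -218*(369 - 82) = -218*287 = -62566)
1/((P(-21) + 149148) + p) = 1/((994 + 149148) - 62566) = 1/(150142 - 62566) = 1/87576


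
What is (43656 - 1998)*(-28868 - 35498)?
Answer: -2681358828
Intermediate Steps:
(43656 - 1998)*(-28868 - 35498) = 41658*(-64366) = -2681358828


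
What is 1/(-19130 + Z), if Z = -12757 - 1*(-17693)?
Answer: -1/14194 ≈ -7.0452e-5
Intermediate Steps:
Z = 4936 (Z = -12757 + 17693 = 4936)
1/(-19130 + Z) = 1/(-19130 + 4936) = 1/(-14194) = -1/14194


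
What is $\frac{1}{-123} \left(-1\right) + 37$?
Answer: $\frac{4552}{123} \approx 37.008$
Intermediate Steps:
$\frac{1}{-123} \left(-1\right) + 37 = \left(- \frac{1}{123}\right) \left(-1\right) + 37 = \frac{1}{123} + 37 = \frac{4552}{123}$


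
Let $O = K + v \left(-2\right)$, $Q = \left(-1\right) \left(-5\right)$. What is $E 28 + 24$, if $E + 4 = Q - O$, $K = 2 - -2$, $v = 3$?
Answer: $108$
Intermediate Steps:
$K = 4$ ($K = 2 + 2 = 4$)
$Q = 5$
$O = -2$ ($O = 4 + 3 \left(-2\right) = 4 - 6 = -2$)
$E = 3$ ($E = -4 + \left(5 - -2\right) = -4 + \left(5 + 2\right) = -4 + 7 = 3$)
$E 28 + 24 = 3 \cdot 28 + 24 = 84 + 24 = 108$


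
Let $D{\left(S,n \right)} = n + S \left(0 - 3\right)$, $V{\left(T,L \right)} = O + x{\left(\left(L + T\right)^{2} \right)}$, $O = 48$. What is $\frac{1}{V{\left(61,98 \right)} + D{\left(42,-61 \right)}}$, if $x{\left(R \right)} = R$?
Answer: $\frac{1}{25142} \approx 3.9774 \cdot 10^{-5}$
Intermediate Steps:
$V{\left(T,L \right)} = 48 + \left(L + T\right)^{2}$
$D{\left(S,n \right)} = n - 3 S$ ($D{\left(S,n \right)} = n + S \left(-3\right) = n - 3 S$)
$\frac{1}{V{\left(61,98 \right)} + D{\left(42,-61 \right)}} = \frac{1}{\left(48 + \left(98 + 61\right)^{2}\right) - 187} = \frac{1}{\left(48 + 159^{2}\right) - 187} = \frac{1}{\left(48 + 25281\right) - 187} = \frac{1}{25329 - 187} = \frac{1}{25142}$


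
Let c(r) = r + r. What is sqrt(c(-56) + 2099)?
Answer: sqrt(1987) ≈ 44.576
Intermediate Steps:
c(r) = 2*r
sqrt(c(-56) + 2099) = sqrt(2*(-56) + 2099) = sqrt(-112 + 2099) = sqrt(1987)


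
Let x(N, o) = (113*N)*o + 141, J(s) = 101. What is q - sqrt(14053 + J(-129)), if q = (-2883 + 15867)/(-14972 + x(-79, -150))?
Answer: 12984/1324219 - sqrt(14154) ≈ -118.96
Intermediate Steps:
x(N, o) = 141 + 113*N*o (x(N, o) = 113*N*o + 141 = 141 + 113*N*o)
q = 12984/1324219 (q = (-2883 + 15867)/(-14972 + (141 + 113*(-79)*(-150))) = 12984/(-14972 + (141 + 1339050)) = 12984/(-14972 + 1339191) = 12984/1324219 ≈ 0.0098050)
q - sqrt(14053 + J(-129)) = 12984/1324219 - sqrt(14053 + 101) = 12984/1324219 - sqrt(14154)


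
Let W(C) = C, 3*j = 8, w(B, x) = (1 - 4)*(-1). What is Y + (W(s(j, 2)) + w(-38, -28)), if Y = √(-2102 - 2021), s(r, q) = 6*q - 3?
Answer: 12 + I*√4123 ≈ 12.0 + 64.211*I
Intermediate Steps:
w(B, x) = 3 (w(B, x) = -3*(-1) = 3)
j = 8/3 (j = (⅓)*8 = 8/3 ≈ 2.6667)
s(r, q) = -3 + 6*q
Y = I*√4123 (Y = √(-4123) = I*√4123 ≈ 64.211*I)
Y + (W(s(j, 2)) + w(-38, -28)) = I*√4123 + ((-3 + 6*2) + 3) = I*√4123 + ((-3 + 12) + 3) = I*√4123 + (9 + 3) = I*√4123 + 12 = 12 + I*√4123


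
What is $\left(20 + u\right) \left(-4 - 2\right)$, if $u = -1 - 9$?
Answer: $-60$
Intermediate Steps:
$u = -10$
$\left(20 + u\right) \left(-4 - 2\right) = \left(20 - 10\right) \left(-4 - 2\right) = 10 \left(-4 - 2\right) = 10 \left(-6\right) = -60$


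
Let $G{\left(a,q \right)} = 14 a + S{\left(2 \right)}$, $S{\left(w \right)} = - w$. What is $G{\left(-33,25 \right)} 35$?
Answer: $-16240$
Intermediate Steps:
$G{\left(a,q \right)} = -2 + 14 a$ ($G{\left(a,q \right)} = 14 a - 2 = -2 + 14 a$)
$G{\left(-33,25 \right)} 35 = \left(-2 + 14 \left(-33\right)\right) 35 = \left(-2 - 462\right) 35 = \left(-464\right) 35 = -16240$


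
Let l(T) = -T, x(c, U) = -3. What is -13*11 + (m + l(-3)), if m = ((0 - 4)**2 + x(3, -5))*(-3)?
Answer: -179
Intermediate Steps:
m = -39 (m = ((0 - 4)**2 - 3)*(-3) = ((-4)**2 - 3)*(-3) = (16 - 3)*(-3) = 13*(-3) = -39)
-13*11 + (m + l(-3)) = -13*11 + (-39 - 1*(-3)) = -143 + (-39 + 3) = -143 - 36 = -179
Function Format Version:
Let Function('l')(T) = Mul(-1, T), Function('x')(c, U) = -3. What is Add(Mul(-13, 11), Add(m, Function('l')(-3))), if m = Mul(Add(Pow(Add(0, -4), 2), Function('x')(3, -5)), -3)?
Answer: -179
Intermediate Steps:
m = -39 (m = Mul(Add(Pow(Add(0, -4), 2), -3), -3) = Mul(Add(Pow(-4, 2), -3), -3) = Mul(Add(16, -3), -3) = Mul(13, -3) = -39)
Add(Mul(-13, 11), Add(m, Function('l')(-3))) = Add(Mul(-13, 11), Add(-39, Mul(-1, -3))) = Add(-143, Add(-39, 3)) = Add(-143, -36) = -179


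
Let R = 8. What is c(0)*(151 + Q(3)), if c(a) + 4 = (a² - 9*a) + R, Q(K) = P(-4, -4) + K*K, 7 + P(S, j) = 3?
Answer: 624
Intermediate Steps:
P(S, j) = -4 (P(S, j) = -7 + 3 = -4)
Q(K) = -4 + K² (Q(K) = -4 + K*K = -4 + K²)
c(a) = 4 + a² - 9*a (c(a) = -4 + ((a² - 9*a) + 8) = -4 + (8 + a² - 9*a) = 4 + a² - 9*a)
c(0)*(151 + Q(3)) = (4 + 0² - 9*0)*(151 + (-4 + 3²)) = (4 + 0 + 0)*(151 + (-4 + 9)) = 4*(151 + 5) = 4*156 = 624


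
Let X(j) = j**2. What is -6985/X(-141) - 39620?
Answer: -787692205/19881 ≈ -39620.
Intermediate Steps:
-6985/X(-141) - 39620 = -6985/((-141)**2) - 39620 = -6985/19881 - 39620 = -787692205/19881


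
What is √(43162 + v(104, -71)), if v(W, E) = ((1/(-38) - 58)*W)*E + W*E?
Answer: √167592198/19 ≈ 681.35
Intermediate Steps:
v(W, E) = -2167*E*W/38 (v(W, E) = ((-1/38 - 58)*W)*E + E*W = (-2205*W/38)*E + E*W = -2205*E*W/38 + E*W = -2167*E*W/38)
√(43162 + v(104, -71)) = √(43162 - 2167/38*(-71)*104) = √(43162 + 8000564/19) = √(8820642/19) = √167592198/19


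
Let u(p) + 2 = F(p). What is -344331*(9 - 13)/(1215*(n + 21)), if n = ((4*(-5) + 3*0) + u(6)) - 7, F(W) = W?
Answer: -2834/5 ≈ -566.80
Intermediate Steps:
u(p) = -2 + p
n = -23 (n = ((4*(-5) + 3*0) + (-2 + 6)) - 7 = ((-20 + 0) + 4) - 7 = (-20 + 4) - 7 = -16 - 7 = -23)
-344331*(9 - 13)/(1215*(n + 21)) = -344331*(9 - 13)/(1215*(-23 + 21)) = -344331/(-(-162)/(-4)*(-15)) = -344331/(-(-162)*(-1)/4*(-15)) = -344331/(-81*1/2*(-15)) = -344331/((-81/2*(-15))) = -344331/1215/2 = -344331*2/1215 = -2834/5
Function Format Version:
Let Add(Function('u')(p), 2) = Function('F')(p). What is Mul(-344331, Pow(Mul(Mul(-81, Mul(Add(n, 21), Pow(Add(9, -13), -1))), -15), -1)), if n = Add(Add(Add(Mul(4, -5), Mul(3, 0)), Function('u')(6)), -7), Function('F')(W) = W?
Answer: Rational(-2834, 5) ≈ -566.80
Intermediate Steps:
Function('u')(p) = Add(-2, p)
n = -23 (n = Add(Add(Add(Mul(4, -5), Mul(3, 0)), Add(-2, 6)), -7) = Add(Add(Add(-20, 0), 4), -7) = Add(Add(-20, 4), -7) = Add(-16, -7) = -23)
Mul(-344331, Pow(Mul(Mul(-81, Mul(Add(n, 21), Pow(Add(9, -13), -1))), -15), -1)) = Mul(-344331, Pow(Mul(Mul(-81, Mul(Add(-23, 21), Pow(Add(9, -13), -1))), -15), -1)) = Mul(-344331, Pow(Mul(Mul(-81, Mul(-2, Pow(-4, -1))), -15), -1)) = Mul(-344331, Pow(Mul(Mul(-81, Mul(-2, Rational(-1, 4))), -15), -1)) = Mul(-344331, Pow(Mul(Mul(-81, Rational(1, 2)), -15), -1)) = Mul(-344331, Pow(Mul(Rational(-81, 2), -15), -1)) = Mul(-344331, Pow(Rational(1215, 2), -1)) = Mul(-344331, Rational(2, 1215)) = Rational(-2834, 5)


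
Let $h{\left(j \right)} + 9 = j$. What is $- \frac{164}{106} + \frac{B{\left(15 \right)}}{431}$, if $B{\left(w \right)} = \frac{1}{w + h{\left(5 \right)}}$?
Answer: $- \frac{388709}{251273} \approx -1.547$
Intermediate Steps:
$h{\left(j \right)} = -9 + j$
$B{\left(w \right)} = \frac{1}{-4 + w}$ ($B{\left(w \right)} = \frac{1}{w + \left(-9 + 5\right)} = \frac{1}{w - 4} = \frac{1}{-4 + w}$)
$- \frac{164}{106} + \frac{B{\left(15 \right)}}{431} = - \frac{164}{106} + \frac{1}{\left(-4 + 15\right) 431} = \left(-164\right) \frac{1}{106} + \frac{1}{11} \cdot \frac{1}{431} = - \frac{82}{53} + \frac{1}{11} \cdot \frac{1}{431} = - \frac{82}{53} + \frac{1}{4741} = - \frac{388709}{251273}$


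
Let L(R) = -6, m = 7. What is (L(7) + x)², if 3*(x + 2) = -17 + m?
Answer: 1156/9 ≈ 128.44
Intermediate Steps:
x = -16/3 (x = -2 + (-17 + 7)/3 = -2 + (⅓)*(-10) = -2 - 10/3 = -16/3 ≈ -5.3333)
(L(7) + x)² = (-6 - 16/3)² = (-34/3)² = 1156/9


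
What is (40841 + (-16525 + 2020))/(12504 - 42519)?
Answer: -26336/30015 ≈ -0.87743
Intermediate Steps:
(40841 + (-16525 + 2020))/(12504 - 42519) = (40841 - 14505)/(-30015) = 26336*(-1/30015) = -26336/30015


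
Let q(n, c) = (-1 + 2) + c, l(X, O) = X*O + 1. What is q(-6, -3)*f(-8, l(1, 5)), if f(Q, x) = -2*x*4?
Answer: 96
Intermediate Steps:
l(X, O) = 1 + O*X (l(X, O) = O*X + 1 = 1 + O*X)
f(Q, x) = -8*x
q(n, c) = 1 + c
q(-6, -3)*f(-8, l(1, 5)) = (1 - 3)*(-8*(1 + 5*1)) = -(-16)*(1 + 5) = -(-16)*6 = -2*(-48) = 96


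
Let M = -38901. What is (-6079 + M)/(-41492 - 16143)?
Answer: 8996/11527 ≈ 0.78043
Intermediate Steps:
(-6079 + M)/(-41492 - 16143) = (-6079 - 38901)/(-41492 - 16143) = -44980/(-57635) = -44980*(-1/57635) = 8996/11527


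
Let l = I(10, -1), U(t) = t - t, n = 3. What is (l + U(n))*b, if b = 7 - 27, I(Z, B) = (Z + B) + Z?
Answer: -380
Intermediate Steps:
U(t) = 0
I(Z, B) = B + 2*Z (I(Z, B) = (B + Z) + Z = B + 2*Z)
b = -20
l = 19 (l = -1 + 2*10 = -1 + 20 = 19)
(l + U(n))*b = (19 + 0)*(-20) = 19*(-20) = -380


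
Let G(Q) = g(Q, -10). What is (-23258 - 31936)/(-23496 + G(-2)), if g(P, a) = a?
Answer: 27597/11753 ≈ 2.3481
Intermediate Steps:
G(Q) = -10
(-23258 - 31936)/(-23496 + G(-2)) = (-23258 - 31936)/(-23496 - 10) = -55194/(-23506) = -55194*(-1/23506) = 27597/11753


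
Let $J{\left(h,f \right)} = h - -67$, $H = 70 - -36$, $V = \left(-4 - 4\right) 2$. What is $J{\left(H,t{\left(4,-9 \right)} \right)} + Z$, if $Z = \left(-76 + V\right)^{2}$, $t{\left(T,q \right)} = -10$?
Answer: $8637$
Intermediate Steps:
$V = -16$ ($V = \left(-8\right) 2 = -16$)
$Z = 8464$ ($Z = \left(-76 - 16\right)^{2} = \left(-92\right)^{2} = 8464$)
$H = 106$ ($H = 70 + 36 = 106$)
$J{\left(h,f \right)} = 67 + h$ ($J{\left(h,f \right)} = h + 67 = 67 + h$)
$J{\left(H,t{\left(4,-9 \right)} \right)} + Z = \left(67 + 106\right) + 8464 = 173 + 8464 = 8637$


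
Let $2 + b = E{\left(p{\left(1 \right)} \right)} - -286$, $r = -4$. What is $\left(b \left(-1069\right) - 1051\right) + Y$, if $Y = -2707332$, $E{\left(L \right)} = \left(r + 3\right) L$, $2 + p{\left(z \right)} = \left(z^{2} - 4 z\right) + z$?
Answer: $-3016255$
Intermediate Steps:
$p{\left(z \right)} = -2 + z^{2} - 3 z$ ($p{\left(z \right)} = -2 + \left(\left(z^{2} - 4 z\right) + z\right) = -2 + \left(z^{2} - 3 z\right) = -2 + z^{2} - 3 z$)
$E{\left(L \right)} = - L$ ($E{\left(L \right)} = \left(-4 + 3\right) L = - L$)
$b = 288$ ($b = -2 - \left(-287 - 3\right) = -2 + \left(- (-2 + 1 - 3) + 286\right) = -2 + \left(\left(-1\right) \left(-4\right) + 286\right) = -2 + \left(4 + 286\right) = -2 + 290 = 288$)
$\left(b \left(-1069\right) - 1051\right) + Y = \left(288 \left(-1069\right) - 1051\right) - 2707332 = \left(-307872 - 1051\right) - 2707332 = -308923 - 2707332 = -3016255$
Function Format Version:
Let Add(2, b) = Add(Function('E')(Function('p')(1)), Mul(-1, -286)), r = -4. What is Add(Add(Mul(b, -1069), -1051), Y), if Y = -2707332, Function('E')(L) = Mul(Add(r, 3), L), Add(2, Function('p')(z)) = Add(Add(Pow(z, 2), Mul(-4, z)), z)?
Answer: -3016255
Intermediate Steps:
Function('p')(z) = Add(-2, Pow(z, 2), Mul(-3, z)) (Function('p')(z) = Add(-2, Add(Add(Pow(z, 2), Mul(-4, z)), z)) = Add(-2, Add(Pow(z, 2), Mul(-3, z))) = Add(-2, Pow(z, 2), Mul(-3, z)))
Function('E')(L) = Mul(-1, L) (Function('E')(L) = Mul(Add(-4, 3), L) = Mul(-1, L))
b = 288 (b = Add(-2, Add(Mul(-1, Add(-2, Pow(1, 2), Mul(-3, 1))), Mul(-1, -286))) = Add(-2, Add(Mul(-1, Add(-2, 1, -3)), 286)) = Add(-2, Add(Mul(-1, -4), 286)) = Add(-2, Add(4, 286)) = Add(-2, 290) = 288)
Add(Add(Mul(b, -1069), -1051), Y) = Add(Add(Mul(288, -1069), -1051), -2707332) = Add(Add(-307872, -1051), -2707332) = Add(-308923, -2707332) = -3016255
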